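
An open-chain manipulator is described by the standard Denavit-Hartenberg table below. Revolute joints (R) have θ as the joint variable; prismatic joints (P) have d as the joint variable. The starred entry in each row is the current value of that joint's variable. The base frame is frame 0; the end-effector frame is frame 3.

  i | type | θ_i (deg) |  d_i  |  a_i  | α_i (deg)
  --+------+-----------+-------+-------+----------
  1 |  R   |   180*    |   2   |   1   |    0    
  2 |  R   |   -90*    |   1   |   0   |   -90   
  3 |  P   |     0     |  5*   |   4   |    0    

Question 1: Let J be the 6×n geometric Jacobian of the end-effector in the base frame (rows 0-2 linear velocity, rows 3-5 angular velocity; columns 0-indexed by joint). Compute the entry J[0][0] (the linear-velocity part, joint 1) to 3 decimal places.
axis z_0 = ẑ; lever o_n−o_0 = (-6.0000,4.0000,3.0000)
cross product → J_v[:, 0] = (-4.0000,-6.0000,0.0000)
J_ω[:, 0] = z_0
entry J[0][0] = -4.0000

-4.000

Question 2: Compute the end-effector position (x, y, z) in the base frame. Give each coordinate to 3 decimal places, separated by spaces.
after link 1: o_1 = (-1.0000, 0.0000, 2.0000)
after link 2: o_2 = (-1.0000, 0.0000, 3.0000)
after link 3: o_3 = (-6.0000, 4.0000, 3.0000)

-6.000 4.000 3.000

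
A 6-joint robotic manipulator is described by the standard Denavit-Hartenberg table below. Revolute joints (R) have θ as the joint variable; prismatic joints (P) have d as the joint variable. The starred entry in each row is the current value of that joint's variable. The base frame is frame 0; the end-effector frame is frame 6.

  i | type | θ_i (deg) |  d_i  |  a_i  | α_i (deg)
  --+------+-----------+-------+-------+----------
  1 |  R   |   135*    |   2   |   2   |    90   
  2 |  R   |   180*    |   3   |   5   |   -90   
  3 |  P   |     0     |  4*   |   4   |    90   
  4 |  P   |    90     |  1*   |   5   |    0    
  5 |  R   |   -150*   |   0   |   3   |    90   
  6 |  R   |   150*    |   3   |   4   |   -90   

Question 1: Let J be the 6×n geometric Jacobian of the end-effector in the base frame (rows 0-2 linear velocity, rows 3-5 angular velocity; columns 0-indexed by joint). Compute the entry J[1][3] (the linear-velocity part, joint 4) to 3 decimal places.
0.707

prismatic axis z_3 = (0.7071,0.7071,0.0000)
J_v[:, 3] = z_3; J_ω[:, 3] = (0,0,0)
entry J[1][3] = 0.7071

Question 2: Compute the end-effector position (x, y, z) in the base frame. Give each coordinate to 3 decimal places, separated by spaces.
after link 1: o_1 = (-1.4142, 1.4142, 2.0000)
after link 2: o_2 = (4.2426, -0.0000, 2.0000)
after link 3: o_3 = (7.0711, -2.8284, -2.0000)
after link 4: o_4 = (7.7782, -2.1213, -7.0000)
after link 5: o_5 = (8.8388, -3.1820, -4.4019)
after link 6: o_6 = (7.1912, 1.2941, -5.9019)

7.191 1.294 -5.902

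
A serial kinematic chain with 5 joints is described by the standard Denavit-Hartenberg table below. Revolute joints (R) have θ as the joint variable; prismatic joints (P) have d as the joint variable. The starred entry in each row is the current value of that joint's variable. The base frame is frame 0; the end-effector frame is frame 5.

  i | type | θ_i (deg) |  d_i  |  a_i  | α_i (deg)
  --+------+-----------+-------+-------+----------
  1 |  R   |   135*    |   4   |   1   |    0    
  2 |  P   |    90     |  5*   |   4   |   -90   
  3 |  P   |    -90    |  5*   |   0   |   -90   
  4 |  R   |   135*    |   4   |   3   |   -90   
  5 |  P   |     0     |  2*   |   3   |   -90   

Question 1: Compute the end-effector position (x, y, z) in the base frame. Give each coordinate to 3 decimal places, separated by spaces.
after link 1: o_1 = (-0.7071, 0.7071, 4.0000)
after link 2: o_2 = (-3.5355, -2.1213, 9.0000)
after link 3: o_3 = (-0.0000, -5.6569, 9.0000)
after link 4: o_4 = (-4.3284, -6.9853, 6.8787)
after link 5: o_5 = (-4.8284, -6.4853, 3.3431)

-4.828 -6.485 3.343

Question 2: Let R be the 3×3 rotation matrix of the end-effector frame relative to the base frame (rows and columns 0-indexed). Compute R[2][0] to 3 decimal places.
-0.707

End-effector x-axis (col 0 of R) = (-0.5000,0.5000,-0.7071)
R[2][0] = -0.7071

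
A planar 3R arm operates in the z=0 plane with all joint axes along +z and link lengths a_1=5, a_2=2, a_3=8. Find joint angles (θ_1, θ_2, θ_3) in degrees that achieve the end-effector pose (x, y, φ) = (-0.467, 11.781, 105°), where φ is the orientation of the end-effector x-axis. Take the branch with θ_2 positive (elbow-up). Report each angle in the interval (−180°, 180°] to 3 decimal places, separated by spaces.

wrist centre = target − a_3·(cos φ, sin φ) = (1.6036, 4.0536)
cos θ_2 = (19.0030−5²−2²)/(2·5·2) = -0.4999; θ_2 = 119.9901° (elbow-up)
β = atan2(4.0536,1.6036) = 68.4168°; ψ = atan2(1.7322,4.0003) = 23.4137°
θ_1 = β − ψ = 45.0031°
θ_3 = φ − θ_1 − θ_2 = -59.9932° (wrapped to (-180°,180°])

45.003 119.990 -59.993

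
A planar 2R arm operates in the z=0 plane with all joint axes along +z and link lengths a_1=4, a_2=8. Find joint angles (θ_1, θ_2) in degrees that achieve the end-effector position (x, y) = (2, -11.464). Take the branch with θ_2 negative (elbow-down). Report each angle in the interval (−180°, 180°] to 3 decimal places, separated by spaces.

-59.997 -30.004

cos θ_2 = (135.4233−4²−8²)/(2·4·8) = 0.8660; θ_2 = -30.0042° (elbow-down)
β = atan2(-11.4640,2.0000) = -80.1038°; ψ = atan2(-4.0005,10.9279) = -20.1067°
θ_1 = β − ψ = -59.9971°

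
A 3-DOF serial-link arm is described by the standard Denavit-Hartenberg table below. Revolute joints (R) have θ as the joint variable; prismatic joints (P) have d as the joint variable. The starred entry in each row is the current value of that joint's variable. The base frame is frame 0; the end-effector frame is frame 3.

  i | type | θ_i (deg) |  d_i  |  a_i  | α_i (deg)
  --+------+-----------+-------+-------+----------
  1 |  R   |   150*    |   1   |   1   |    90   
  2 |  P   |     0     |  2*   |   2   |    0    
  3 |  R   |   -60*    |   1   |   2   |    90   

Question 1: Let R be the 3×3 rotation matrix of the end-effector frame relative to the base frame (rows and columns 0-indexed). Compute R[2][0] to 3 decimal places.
End-effector x-axis (col 0 of R) = (-0.4330,0.2500,-0.8660)
R[2][0] = -0.8660

-0.866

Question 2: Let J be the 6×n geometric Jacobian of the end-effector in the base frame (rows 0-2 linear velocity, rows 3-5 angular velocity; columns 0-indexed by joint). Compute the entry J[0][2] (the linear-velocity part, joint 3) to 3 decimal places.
axis z_2 = (0.5000,0.8660,0.0000); lever o_n−o_2 = (-0.3660,1.3660,-1.7321)
cross product → J_v[:, 2] = (-1.5000,0.8660,1.0000)
J_ω[:, 2] = z_2
entry J[0][2] = -1.5000

-1.500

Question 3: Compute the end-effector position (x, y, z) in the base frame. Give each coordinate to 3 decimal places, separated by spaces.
after link 1: o_1 = (-0.8660, 0.5000, 1.0000)
after link 2: o_2 = (-1.5981, 3.2321, 1.0000)
after link 3: o_3 = (-1.9641, 4.5981, -0.7321)

-1.964 4.598 -0.732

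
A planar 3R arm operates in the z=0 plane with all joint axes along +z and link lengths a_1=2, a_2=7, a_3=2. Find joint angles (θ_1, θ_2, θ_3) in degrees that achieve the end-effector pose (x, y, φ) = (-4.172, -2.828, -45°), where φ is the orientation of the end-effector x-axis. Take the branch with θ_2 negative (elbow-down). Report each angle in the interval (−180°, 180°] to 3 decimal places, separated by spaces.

-45.017 -134.990 135.007

wrist centre = target − a_3·(cos φ, sin φ) = (-5.5862, -1.4138)
cos θ_2 = (33.2046−2²−7²)/(2·2·7) = -0.7070; θ_2 = -134.9897° (elbow-down)
β = atan2(-1.4138,-5.5862) = -165.7975°; ψ = atan2(-4.9506,-2.9489) = -120.7802°
θ_1 = β − ψ = -45.0173°
θ_3 = φ − θ_1 − θ_2 = 135.0070° (wrapped to (-180°,180°])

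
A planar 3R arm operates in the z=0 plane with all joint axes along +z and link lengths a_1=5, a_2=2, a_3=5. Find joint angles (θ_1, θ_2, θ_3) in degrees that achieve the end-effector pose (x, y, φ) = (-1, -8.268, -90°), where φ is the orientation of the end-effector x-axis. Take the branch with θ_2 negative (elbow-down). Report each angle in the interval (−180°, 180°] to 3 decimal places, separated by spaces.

wrist centre = target − a_3·(cos φ, sin φ) = (-1.0000, -3.2680)
cos θ_2 = (11.6798−5²−2²)/(2·5·2) = -0.8660; θ_2 = -149.9981° (elbow-down)
β = atan2(-3.2680,-1.0000) = -107.0140°; ψ = atan2(-1.0001,3.2680) = -17.0150°
θ_1 = β − ψ = -89.9990°
θ_3 = φ − θ_1 − θ_2 = 149.9971° (wrapped to (-180°,180°])

-89.999 -149.998 149.997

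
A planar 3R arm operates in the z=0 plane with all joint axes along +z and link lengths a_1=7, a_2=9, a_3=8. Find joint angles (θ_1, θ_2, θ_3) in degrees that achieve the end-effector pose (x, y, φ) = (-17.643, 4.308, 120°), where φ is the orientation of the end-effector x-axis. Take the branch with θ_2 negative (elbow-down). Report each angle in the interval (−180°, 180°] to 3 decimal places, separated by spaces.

wrist centre = target − a_3·(cos φ, sin φ) = (-13.6430, -2.6202)
cos θ_2 = (192.9969−7²−9²)/(2·7·9) = 0.5000; θ_2 = -60.0016° (elbow-down)
β = atan2(-2.6202,-13.6430) = -169.1284°; ψ = atan2(-7.7944,11.4998) = -34.1288°
θ_1 = β − ψ = -134.9997°
θ_3 = φ − θ_1 − θ_2 = -44.9987° (wrapped to (-180°,180°])

-135.000 -60.002 -44.999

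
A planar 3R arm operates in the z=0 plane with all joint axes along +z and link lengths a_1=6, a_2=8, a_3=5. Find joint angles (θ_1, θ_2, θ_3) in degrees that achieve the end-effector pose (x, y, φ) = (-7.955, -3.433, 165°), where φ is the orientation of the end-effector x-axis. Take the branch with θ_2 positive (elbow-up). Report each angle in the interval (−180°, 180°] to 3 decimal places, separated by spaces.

149.997 135.004 -120.000

wrist centre = target − a_3·(cos φ, sin φ) = (-3.1254, -4.7271)
cos θ_2 = (32.1134−6²−8²)/(2·6·8) = -0.7072; θ_2 = 135.0037° (elbow-up)
β = atan2(-4.7271,-3.1254) = -123.4711°; ψ = atan2(5.6565,0.3428) = 86.5321°
θ_1 = β − ψ = -210.0033°
θ_3 = φ − θ_1 − θ_2 = -120.0004° (wrapped to (-180°,180°])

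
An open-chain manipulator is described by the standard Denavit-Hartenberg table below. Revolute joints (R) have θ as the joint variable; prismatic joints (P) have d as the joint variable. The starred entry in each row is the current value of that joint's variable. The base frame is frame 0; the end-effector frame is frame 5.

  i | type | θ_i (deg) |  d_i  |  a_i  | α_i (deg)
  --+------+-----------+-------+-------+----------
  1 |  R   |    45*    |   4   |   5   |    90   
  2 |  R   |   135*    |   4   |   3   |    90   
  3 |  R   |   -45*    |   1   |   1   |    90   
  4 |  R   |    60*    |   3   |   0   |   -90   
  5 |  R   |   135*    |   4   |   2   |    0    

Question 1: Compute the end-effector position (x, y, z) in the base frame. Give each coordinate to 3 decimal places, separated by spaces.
8.226 0.984 4.998

after link 1: o_1 = (3.5355, 3.5355, 4.0000)
after link 2: o_2 = (4.8640, -0.7929, 6.1213)
after link 3: o_3 = (4.5104, -0.1464, 7.3284)
after link 4: o_4 = (4.0711, 2.4142, 5.8284)
after link 5: o_5 = (8.2262, 0.9839, 4.9981)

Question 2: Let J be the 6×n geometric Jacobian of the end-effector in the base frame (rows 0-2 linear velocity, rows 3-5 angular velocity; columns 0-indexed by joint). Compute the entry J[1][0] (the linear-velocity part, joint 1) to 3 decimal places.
8.226

axis z_0 = ẑ; lever o_n−o_0 = (8.2262,0.9839,4.9981)
cross product → J_v[:, 0] = (-0.9839,8.2262,0.0000)
J_ω[:, 0] = z_0
entry J[1][0] = 8.2262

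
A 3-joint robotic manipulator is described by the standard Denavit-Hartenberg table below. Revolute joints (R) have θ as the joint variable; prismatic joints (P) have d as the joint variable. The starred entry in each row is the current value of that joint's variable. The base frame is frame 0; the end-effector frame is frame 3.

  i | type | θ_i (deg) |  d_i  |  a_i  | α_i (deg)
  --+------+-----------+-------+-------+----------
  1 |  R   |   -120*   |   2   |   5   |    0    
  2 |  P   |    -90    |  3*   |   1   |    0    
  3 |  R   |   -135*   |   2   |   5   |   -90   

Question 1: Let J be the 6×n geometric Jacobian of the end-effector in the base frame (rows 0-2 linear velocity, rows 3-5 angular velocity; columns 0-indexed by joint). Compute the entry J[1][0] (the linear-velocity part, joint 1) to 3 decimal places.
1.464

axis z_0 = ẑ; lever o_n−o_0 = (1.4636,-2.5360,7.0000)
cross product → J_v[:, 0] = (2.5360,1.4636,-0.0000)
J_ω[:, 0] = z_0
entry J[1][0] = 1.4636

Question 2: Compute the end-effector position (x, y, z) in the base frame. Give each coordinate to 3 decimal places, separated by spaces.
1.464 -2.536 7.000

after link 1: o_1 = (-2.5000, -4.3301, 2.0000)
after link 2: o_2 = (-3.3660, -3.8301, 5.0000)
after link 3: o_3 = (1.4636, -2.5360, 7.0000)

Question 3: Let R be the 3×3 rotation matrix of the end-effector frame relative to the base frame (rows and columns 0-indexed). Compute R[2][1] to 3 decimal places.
-1.000

End-effector y-axis (col 1 of R) = (-0.0000,0.0000,-1.0000)
R[2][1] = -1.0000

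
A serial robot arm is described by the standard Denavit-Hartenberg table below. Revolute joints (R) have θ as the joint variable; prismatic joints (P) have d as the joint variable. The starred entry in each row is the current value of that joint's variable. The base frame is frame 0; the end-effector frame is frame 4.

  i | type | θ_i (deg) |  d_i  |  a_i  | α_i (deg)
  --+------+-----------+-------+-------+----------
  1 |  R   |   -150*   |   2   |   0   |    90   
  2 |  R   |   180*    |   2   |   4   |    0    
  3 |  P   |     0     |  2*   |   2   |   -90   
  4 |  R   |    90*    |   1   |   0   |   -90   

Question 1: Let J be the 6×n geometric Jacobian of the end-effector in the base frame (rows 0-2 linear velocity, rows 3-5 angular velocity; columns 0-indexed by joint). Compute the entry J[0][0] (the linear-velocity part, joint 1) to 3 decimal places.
axis z_0 = ẑ; lever o_n−o_0 = (3.1962,6.4641,1.0000)
cross product → J_v[:, 0] = (-6.4641,3.1962,0.0000)
J_ω[:, 0] = z_0
entry J[0][0] = -6.4641

-6.464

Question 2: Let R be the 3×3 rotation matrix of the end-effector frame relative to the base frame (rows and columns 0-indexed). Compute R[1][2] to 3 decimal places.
End-effector z-axis (col 2 of R) = (-0.8660,-0.5000,-0.0000)
R[1][2] = -0.5000

-0.500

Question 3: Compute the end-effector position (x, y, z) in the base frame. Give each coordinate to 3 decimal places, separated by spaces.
after link 1: o_1 = (0.0000, 0.0000, 2.0000)
after link 2: o_2 = (2.4641, 3.7321, 2.0000)
after link 3: o_3 = (3.1962, 6.4641, 2.0000)
after link 4: o_4 = (3.1962, 6.4641, 1.0000)

3.196 6.464 1.000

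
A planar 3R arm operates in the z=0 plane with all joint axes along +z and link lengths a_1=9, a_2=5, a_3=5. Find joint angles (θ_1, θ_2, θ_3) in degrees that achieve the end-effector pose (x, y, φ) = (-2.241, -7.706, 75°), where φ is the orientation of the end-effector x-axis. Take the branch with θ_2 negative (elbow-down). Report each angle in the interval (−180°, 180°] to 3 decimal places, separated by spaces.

wrist centre = target − a_3·(cos φ, sin φ) = (-3.5351, -12.5356)
cos θ_2 = (169.6389−9²−5²)/(2·9·5) = 0.7071; θ_2 = -45.0006° (elbow-down)
β = atan2(-12.5356,-3.5351) = -105.7487°; ψ = atan2(-3.5356,12.5355) = -15.7508°
θ_1 = β − ψ = -89.9978°
θ_3 = φ − θ_1 − θ_2 = -150.0015° (wrapped to (-180°,180°])

-89.998 -45.001 -150.002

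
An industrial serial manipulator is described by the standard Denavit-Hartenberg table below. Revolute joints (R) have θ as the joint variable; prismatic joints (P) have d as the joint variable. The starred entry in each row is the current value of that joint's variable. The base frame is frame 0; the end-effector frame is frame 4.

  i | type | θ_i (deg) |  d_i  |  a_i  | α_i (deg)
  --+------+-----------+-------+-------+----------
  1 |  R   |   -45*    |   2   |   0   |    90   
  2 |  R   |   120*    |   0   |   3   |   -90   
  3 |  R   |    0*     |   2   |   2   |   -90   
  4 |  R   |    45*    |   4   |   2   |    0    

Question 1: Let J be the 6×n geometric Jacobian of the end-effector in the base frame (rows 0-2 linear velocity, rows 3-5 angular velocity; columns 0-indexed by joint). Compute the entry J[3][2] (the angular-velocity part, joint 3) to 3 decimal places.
-0.612

axis z_2 = (-0.6124,0.6124,-0.5000); lever o_n−o_2 = (1.2626,4.3943,2.6639)
cross product → J_v[:, 2] = (3.8284,1.0000,-3.4641)
J_ω[:, 2] = z_2
entry J[3][2] = -0.6124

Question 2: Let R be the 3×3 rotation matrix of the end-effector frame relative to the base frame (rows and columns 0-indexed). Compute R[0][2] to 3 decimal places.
0.707

End-effector z-axis (col 2 of R) = (0.7071,0.7071,-0.0000)
R[0][2] = 0.7071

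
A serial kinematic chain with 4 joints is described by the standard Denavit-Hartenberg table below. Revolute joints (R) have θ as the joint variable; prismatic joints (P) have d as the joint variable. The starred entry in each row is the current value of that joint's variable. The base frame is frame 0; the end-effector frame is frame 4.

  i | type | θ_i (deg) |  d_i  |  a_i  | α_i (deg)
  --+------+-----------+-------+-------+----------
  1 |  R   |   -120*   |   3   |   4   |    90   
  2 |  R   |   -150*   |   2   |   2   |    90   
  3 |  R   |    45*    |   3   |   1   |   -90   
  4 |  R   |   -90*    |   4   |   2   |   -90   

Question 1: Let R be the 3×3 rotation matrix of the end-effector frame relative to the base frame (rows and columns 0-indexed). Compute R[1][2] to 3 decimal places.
0.884

End-effector z-axis (col 2 of R) = (-0.3062,0.8839,-0.3536)
R[1][2] = 0.8839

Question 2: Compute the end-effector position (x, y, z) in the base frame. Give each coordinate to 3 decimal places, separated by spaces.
-5.596 1.378 7.391

after link 1: o_1 = (-2.0000, -3.4641, 3.0000)
after link 2: o_2 = (-2.8660, -0.9641, 2.0000)
after link 3: o_3 = (-2.4222, 1.2188, 4.2445)
after link 4: o_4 = (-5.5964, 1.3777, 7.3908)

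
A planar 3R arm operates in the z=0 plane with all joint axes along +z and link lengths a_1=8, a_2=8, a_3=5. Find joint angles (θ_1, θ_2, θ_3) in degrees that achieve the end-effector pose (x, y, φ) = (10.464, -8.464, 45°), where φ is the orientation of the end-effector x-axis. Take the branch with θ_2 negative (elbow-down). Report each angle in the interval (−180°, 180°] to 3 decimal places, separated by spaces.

-29.996 -60.004 135.000

wrist centre = target − a_3·(cos φ, sin φ) = (6.9285, -11.9995)
cos θ_2 = (191.9925−8²−8²)/(2·8·8) = 0.4999; θ_2 = -60.0039° (elbow-down)
β = atan2(-11.9995,6.9285) = -59.9981°; ψ = atan2(-6.9285,11.9995) = -30.0019°
θ_1 = β − ψ = -29.9961°
θ_3 = φ − θ_1 − θ_2 = 135.0000° (wrapped to (-180°,180°])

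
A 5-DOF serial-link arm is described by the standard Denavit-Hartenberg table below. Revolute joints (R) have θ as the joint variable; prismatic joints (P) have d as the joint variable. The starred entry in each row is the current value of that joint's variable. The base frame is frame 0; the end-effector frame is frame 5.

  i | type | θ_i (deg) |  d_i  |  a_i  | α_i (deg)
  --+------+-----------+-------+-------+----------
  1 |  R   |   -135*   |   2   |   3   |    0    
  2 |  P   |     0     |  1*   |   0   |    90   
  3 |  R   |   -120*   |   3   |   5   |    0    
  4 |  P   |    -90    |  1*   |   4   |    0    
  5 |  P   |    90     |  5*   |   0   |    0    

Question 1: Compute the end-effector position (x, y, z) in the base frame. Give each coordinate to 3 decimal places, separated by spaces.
-4.268 8.460 0.670

after link 1: o_1 = (-2.1213, -2.1213, 2.0000)
after link 2: o_2 = (-2.1213, -2.1213, 3.0000)
after link 3: o_3 = (-2.4749, 1.7678, -1.3301)
after link 4: o_4 = (-0.7325, 4.9244, 0.6699)
after link 5: o_5 = (-4.2680, 8.4599, 0.6699)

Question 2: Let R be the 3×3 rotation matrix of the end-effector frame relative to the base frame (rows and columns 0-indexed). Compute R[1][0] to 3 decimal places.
0.354

End-effector x-axis (col 0 of R) = (0.3536,0.3536,-0.8660)
R[1][0] = 0.3536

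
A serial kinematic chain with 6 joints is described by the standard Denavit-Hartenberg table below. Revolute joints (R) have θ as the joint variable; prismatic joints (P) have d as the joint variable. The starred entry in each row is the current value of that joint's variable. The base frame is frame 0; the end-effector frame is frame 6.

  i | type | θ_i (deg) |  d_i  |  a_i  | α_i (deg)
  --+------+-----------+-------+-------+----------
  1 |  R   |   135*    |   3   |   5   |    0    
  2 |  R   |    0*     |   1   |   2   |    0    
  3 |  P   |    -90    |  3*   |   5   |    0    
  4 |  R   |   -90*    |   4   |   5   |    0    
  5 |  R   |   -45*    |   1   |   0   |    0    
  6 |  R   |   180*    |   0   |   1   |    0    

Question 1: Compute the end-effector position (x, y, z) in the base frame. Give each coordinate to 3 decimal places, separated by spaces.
2.121 5.950 12.000

after link 1: o_1 = (-3.5355, 3.5355, 3.0000)
after link 2: o_2 = (-4.9497, 4.9497, 4.0000)
after link 3: o_3 = (-1.4142, 8.4853, 7.0000)
after link 4: o_4 = (2.1213, 4.9497, 11.0000)
after link 5: o_5 = (2.1213, 4.9497, 12.0000)
after link 6: o_6 = (2.1213, 5.9497, 12.0000)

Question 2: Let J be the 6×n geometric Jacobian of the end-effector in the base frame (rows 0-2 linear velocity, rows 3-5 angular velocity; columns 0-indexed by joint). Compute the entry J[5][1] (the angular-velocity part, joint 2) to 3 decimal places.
axis z_1 = (0.0000,0.0000,1.0000); lever o_n−o_1 = (5.6569,2.4142,9.0000)
cross product → J_v[:, 1] = (-2.4142,5.6569,0.0000)
J_ω[:, 1] = z_1
entry J[5][1] = 1.0000

1.000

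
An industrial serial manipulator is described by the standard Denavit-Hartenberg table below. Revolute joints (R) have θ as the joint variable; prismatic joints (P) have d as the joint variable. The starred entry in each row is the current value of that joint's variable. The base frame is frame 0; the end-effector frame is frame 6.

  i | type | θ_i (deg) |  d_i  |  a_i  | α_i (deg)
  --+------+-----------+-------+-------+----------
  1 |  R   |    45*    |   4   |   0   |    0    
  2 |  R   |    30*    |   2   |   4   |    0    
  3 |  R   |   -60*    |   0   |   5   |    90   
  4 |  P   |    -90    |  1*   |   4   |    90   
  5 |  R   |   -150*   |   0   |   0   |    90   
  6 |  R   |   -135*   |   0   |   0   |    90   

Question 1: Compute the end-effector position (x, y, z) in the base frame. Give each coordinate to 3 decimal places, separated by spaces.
after link 1: o_1 = (0.0000, 0.0000, 4.0000)
after link 2: o_2 = (1.0353, 3.8637, 6.0000)
after link 3: o_3 = (5.8649, 5.1578, 6.0000)
after link 4: o_4 = (6.1237, 4.1919, 2.0000)
after link 5: o_5 = (6.1237, 4.1919, 2.0000)
after link 6: o_6 = (6.1237, 4.1919, 2.0000)

6.124 4.192 2.000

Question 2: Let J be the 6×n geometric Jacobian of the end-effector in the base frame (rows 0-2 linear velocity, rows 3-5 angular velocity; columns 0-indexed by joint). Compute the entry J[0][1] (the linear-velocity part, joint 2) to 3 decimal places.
axis z_1 = (0.0000,0.0000,1.0000); lever o_n−o_1 = (6.1237,4.1919,-2.0000)
cross product → J_v[:, 1] = (-4.1919,6.1237,0.0000)
J_ω[:, 1] = z_1
entry J[0][1] = -4.1919

-4.192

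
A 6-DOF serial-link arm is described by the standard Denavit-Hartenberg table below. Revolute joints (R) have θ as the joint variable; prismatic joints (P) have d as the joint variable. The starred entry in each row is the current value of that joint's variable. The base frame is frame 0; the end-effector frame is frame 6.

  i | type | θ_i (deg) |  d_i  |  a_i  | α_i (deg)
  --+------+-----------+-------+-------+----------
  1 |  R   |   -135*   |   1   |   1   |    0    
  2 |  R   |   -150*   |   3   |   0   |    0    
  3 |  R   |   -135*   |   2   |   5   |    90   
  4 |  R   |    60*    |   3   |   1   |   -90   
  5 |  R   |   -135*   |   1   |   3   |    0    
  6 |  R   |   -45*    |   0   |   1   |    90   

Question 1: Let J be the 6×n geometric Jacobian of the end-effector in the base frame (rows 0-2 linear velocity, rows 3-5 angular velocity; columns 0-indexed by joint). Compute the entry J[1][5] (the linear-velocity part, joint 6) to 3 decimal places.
-0.500

axis z_5 = (-0.4330,0.7500,0.5000); lever o_n−o_5 = (-0.2500,0.4330,-0.8660)
cross product → J_v[:, 5] = (-0.8660,-0.5000,0.0000)
J_ω[:, 5] = z_5
entry J[1][5] = -0.5000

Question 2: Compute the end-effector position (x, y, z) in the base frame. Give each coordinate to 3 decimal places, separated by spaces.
after link 1: o_1 = (-0.7071, -0.7071, 1.0000)
after link 2: o_2 = (-0.7071, -0.7071, 4.0000)
after link 3: o_3 = (1.7929, -5.0372, 6.0000)
after link 4: o_4 = (-0.5552, -6.9702, 6.8660)
after link 5: o_5 = (-3.3556, -6.3623, 5.5289)
after link 6: o_6 = (-3.6056, -5.9293, 4.6629)

-3.606 -5.929 4.663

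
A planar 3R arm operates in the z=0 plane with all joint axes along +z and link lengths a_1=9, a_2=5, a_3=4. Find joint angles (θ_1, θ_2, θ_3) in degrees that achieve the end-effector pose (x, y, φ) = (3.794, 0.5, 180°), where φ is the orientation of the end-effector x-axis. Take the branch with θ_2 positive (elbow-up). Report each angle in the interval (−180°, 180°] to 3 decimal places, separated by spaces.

-30.000 120.003 89.997

wrist centre = target − a_3·(cos φ, sin φ) = (7.7940, 0.5000)
cos θ_2 = (60.9964−9²−5²)/(2·9·5) = -0.5000; θ_2 = 120.0026° (elbow-up)
β = atan2(0.5000,7.7940) = 3.6706°; ψ = atan2(4.3300,6.4998) = 33.6706°
θ_1 = β − ψ = -30.0000°
θ_3 = φ − θ_1 − θ_2 = 89.9974° (wrapped to (-180°,180°])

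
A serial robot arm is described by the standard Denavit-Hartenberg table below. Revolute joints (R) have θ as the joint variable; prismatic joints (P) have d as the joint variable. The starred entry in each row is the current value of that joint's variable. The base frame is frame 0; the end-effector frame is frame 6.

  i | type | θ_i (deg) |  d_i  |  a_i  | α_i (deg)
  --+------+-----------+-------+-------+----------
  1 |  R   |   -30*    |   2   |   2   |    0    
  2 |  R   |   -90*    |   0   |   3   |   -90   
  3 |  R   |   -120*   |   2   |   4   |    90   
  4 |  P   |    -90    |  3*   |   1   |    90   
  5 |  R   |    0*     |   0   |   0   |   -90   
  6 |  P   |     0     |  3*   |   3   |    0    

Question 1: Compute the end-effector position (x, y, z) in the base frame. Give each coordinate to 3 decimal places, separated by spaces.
after link 1: o_1 = (1.7321, -1.0000, 2.0000)
after link 2: o_2 = (0.2321, -3.5981, 2.0000)
after link 3: o_3 = (2.9641, -2.8660, 5.4641)
after link 4: o_4 = (3.3971, -0.1160, 3.9641)
after link 5: o_5 = (3.3971, -0.1160, 3.9641)
after link 6: o_6 = (2.0981, 3.6340, 2.4641)

2.098 3.634 2.464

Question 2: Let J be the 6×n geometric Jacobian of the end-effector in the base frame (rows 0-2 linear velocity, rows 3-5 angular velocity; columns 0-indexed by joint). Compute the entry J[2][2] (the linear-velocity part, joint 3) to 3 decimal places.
axis z_2 = (0.8660,-0.5000,0.0000); lever o_n−o_2 = (1.8660,7.2321,0.4641)
cross product → J_v[:, 2] = (-0.2321,-0.4019,7.1962)
J_ω[:, 2] = z_2
entry J[2][2] = 7.1962

7.196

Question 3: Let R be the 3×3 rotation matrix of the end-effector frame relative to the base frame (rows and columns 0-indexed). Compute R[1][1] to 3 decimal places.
End-effector y-axis (col 1 of R) = (0.2500,0.4330,0.8660)
R[1][1] = 0.4330

0.433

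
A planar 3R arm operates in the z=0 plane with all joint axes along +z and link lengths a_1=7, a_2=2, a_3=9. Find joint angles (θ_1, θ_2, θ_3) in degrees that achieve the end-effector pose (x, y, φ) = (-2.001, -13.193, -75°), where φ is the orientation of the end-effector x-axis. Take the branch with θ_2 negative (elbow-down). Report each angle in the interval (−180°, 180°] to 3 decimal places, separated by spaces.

wrist centre = target − a_3·(cos φ, sin φ) = (-4.3304, -4.4997)
cos θ_2 = (38.9991−7²−2²)/(2·7·2) = -0.5000; θ_2 = -120.0021° (elbow-down)
β = atan2(-4.4997,-4.3304) = -133.9016°; ψ = atan2(-1.7320,5.9999) = -16.1020°
θ_1 = β − ψ = -117.7997°
θ_3 = φ − θ_1 − θ_2 = 162.8017° (wrapped to (-180°,180°])

-117.800 -120.002 162.802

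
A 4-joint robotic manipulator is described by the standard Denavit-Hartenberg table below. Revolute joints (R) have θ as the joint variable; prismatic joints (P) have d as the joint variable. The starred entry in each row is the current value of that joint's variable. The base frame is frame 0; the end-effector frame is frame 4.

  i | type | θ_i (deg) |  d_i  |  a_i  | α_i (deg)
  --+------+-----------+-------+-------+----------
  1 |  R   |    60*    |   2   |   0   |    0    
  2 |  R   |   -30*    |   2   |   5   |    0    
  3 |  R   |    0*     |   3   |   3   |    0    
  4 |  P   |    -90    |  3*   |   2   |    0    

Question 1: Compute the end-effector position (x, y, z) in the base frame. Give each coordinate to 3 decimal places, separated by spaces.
7.928 2.268 10.000

after link 1: o_1 = (0.0000, 0.0000, 2.0000)
after link 2: o_2 = (4.3301, 2.5000, 4.0000)
after link 3: o_3 = (6.9282, 4.0000, 7.0000)
after link 4: o_4 = (7.9282, 2.2679, 10.0000)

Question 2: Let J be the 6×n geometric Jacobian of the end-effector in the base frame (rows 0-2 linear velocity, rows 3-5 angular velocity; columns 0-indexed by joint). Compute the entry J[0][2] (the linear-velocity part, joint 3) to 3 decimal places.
0.232

axis z_2 = (0.0000,0.0000,1.0000); lever o_n−o_2 = (3.5981,-0.2321,6.0000)
cross product → J_v[:, 2] = (0.2321,3.5981,-0.0000)
J_ω[:, 2] = z_2
entry J[0][2] = 0.2321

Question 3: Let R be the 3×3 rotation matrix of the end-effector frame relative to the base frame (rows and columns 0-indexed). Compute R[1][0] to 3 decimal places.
End-effector x-axis (col 0 of R) = (0.5000,-0.8660,0.0000)
R[1][0] = -0.8660

-0.866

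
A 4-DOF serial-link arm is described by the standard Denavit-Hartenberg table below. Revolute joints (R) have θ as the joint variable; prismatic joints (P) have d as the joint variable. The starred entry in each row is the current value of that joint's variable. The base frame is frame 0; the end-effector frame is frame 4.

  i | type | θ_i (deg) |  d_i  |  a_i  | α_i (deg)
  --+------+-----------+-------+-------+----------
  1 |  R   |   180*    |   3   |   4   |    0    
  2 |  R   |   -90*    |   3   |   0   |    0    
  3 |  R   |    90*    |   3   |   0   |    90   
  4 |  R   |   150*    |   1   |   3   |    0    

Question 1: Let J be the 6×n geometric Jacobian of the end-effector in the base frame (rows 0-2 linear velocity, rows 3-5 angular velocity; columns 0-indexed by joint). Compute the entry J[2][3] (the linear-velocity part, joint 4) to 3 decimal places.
-2.598

axis z_3 = (0.0000,1.0000,0.0000); lever o_n−o_3 = (2.5981,1.0000,1.5000)
cross product → J_v[:, 3] = (1.5000,-0.0000,-2.5981)
J_ω[:, 3] = z_3
entry J[2][3] = -2.5981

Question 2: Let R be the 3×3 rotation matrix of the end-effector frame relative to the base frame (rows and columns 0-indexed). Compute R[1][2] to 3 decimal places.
1.000

End-effector z-axis (col 2 of R) = (0.0000,1.0000,0.0000)
R[1][2] = 1.0000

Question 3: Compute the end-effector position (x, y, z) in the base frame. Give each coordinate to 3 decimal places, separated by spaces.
-1.402 1.000 10.500

after link 1: o_1 = (-4.0000, 0.0000, 3.0000)
after link 2: o_2 = (-4.0000, 0.0000, 6.0000)
after link 3: o_3 = (-4.0000, 0.0000, 9.0000)
after link 4: o_4 = (-1.4019, 1.0000, 10.5000)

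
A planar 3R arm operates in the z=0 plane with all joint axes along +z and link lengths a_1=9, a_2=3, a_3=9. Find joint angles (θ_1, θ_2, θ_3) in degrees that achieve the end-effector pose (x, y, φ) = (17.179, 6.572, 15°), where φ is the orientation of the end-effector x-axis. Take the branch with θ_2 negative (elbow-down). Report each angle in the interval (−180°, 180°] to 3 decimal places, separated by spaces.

44.998 -89.993 59.995

wrist centre = target − a_3·(cos φ, sin φ) = (8.4857, 4.2426)
cos θ_2 = (90.0065−9²−3²)/(2·9·3) = 0.0001; θ_2 = -89.9932° (elbow-down)
β = atan2(4.2426,8.4857) = 26.5639°; ψ = atan2(-3.0000,9.0004) = -18.4343°
θ_1 = β − ψ = 44.9982°
θ_3 = φ − θ_1 − θ_2 = 59.9949° (wrapped to (-180°,180°])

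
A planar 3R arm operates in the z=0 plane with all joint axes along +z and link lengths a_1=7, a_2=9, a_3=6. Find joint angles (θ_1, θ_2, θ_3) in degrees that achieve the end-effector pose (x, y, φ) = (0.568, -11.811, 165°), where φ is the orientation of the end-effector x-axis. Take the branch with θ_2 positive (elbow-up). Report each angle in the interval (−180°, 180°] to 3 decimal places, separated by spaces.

wrist centre = target − a_3·(cos φ, sin φ) = (6.3636, -13.3639)
cos θ_2 = (219.0890−7²−9²)/(2·7·9) = 0.7071; θ_2 = 45.0041° (elbow-up)
β = atan2(-13.3639,6.3636) = -64.5374°; ψ = atan2(6.3644,13.3635) = 25.4663°
θ_1 = β − ψ = -90.0037°
θ_3 = φ − θ_1 − θ_2 = -150.0004° (wrapped to (-180°,180°])

-90.004 45.004 -150.000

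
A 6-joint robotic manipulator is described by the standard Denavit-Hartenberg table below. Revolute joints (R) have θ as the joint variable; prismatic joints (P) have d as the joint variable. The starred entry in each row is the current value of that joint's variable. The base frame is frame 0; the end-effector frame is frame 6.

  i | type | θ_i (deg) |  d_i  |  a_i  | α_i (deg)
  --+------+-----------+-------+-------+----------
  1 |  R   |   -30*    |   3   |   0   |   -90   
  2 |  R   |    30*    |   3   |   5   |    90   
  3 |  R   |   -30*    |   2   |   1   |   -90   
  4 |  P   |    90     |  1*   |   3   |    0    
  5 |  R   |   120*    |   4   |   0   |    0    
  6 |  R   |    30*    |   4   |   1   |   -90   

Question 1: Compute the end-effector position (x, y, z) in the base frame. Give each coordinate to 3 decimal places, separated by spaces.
after link 1: o_1 = (0.0000, 0.0000, 3.0000)
after link 2: o_2 = (5.2500, 0.4330, 0.5000)
after link 3: o_3 = (6.5155, -0.8750, 1.7990)
after link 4: o_4 = (6.0245, 0.4085, -1.0490)
after link 5: o_5 = (9.2566, 2.5425, -2.0490)
after link 6: o_6 = (12.6639, 4.8639, -2.0825)

12.664 4.864 -2.083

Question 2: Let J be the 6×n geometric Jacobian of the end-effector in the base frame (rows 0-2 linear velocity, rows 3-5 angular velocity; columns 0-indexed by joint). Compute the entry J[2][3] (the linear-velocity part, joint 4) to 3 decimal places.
-0.250

prismatic axis z_3 = (0.8080,0.5335,-0.2500)
J_v[:, 3] = z_3; J_ω[:, 3] = (0,0,0)
entry J[2][3] = -0.2500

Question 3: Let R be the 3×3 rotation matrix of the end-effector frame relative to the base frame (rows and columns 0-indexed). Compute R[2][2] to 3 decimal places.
0.058

End-effector z-axis (col 2 of R) = (0.5625,-0.8248,0.0580)
R[2][2] = 0.0580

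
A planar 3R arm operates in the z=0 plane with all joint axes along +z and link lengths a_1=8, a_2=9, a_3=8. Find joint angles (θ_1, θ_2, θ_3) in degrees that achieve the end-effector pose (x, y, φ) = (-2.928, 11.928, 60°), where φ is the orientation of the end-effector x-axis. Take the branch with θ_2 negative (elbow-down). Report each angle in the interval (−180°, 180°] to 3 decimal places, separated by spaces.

-149.998 -120.002 -29.999

wrist centre = target − a_3·(cos φ, sin φ) = (-6.9280, 4.9998)
cos θ_2 = (72.9952−8²−9²)/(2·8·9) = -0.5000; θ_2 = -120.0022° (elbow-down)
β = atan2(4.9998,-6.9280) = 144.1828°; ψ = atan2(-7.7941,3.4997) = -65.8189°
θ_1 = β − ψ = 210.0017°
θ_3 = φ − θ_1 − θ_2 = -29.9995° (wrapped to (-180°,180°])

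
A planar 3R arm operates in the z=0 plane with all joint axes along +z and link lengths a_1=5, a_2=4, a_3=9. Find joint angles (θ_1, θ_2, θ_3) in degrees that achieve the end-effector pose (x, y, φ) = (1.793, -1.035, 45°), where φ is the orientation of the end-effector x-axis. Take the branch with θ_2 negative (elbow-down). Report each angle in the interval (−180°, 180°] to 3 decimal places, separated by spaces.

wrist centre = target − a_3·(cos φ, sin φ) = (-4.5710, -7.3990)
cos θ_2 = (75.6383−5²−4²)/(2·5·4) = 0.8660; θ_2 = -30.0078° (elbow-down)
β = atan2(-7.3990,-4.5710) = -121.7071°; ψ = atan2(-2.0005,8.4638) = -13.2981°
θ_1 = β − ψ = -108.4090°
θ_3 = φ − θ_1 − θ_2 = -176.5832° (wrapped to (-180°,180°])

-108.409 -30.008 -176.583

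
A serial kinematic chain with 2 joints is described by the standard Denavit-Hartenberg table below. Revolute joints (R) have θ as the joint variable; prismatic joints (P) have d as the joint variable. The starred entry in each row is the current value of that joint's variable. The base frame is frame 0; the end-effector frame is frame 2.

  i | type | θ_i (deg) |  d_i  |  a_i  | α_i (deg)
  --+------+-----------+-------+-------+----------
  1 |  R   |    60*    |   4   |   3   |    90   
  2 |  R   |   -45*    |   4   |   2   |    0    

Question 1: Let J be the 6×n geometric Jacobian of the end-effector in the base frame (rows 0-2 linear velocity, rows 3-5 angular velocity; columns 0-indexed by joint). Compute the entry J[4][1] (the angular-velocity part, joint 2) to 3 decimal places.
-0.500

axis z_1 = (0.8660,-0.5000,0.0000); lever o_n−o_1 = (4.1712,-0.7753,-1.4142)
cross product → J_v[:, 1] = (0.7071,1.2247,1.4142)
J_ω[:, 1] = z_1
entry J[4][1] = -0.5000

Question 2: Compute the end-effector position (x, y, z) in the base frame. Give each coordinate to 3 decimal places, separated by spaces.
after link 1: o_1 = (1.5000, 2.5981, 4.0000)
after link 2: o_2 = (5.6712, 1.8228, 2.5858)

5.671 1.823 2.586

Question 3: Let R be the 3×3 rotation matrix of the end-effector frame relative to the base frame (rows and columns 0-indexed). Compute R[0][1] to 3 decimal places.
0.354

End-effector y-axis (col 1 of R) = (0.3536,0.6124,0.7071)
R[0][1] = 0.3536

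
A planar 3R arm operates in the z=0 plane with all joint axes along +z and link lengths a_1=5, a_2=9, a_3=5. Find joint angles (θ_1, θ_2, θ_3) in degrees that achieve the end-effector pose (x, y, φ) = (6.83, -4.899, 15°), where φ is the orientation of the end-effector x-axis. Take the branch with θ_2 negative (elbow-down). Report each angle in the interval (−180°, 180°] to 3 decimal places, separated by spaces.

wrist centre = target − a_3·(cos φ, sin φ) = (2.0004, -6.1931)
cos θ_2 = (42.3559−5²−9²)/(2·5·9) = -0.7072; θ_2 = -135.0040° (elbow-down)
β = atan2(-6.1931,2.0004) = -72.0995°; ψ = atan2(-6.3635,-1.3644) = -102.1016°
θ_1 = β − ψ = 30.0021°
θ_3 = φ − θ_1 − θ_2 = 120.0019° (wrapped to (-180°,180°])

30.002 -135.004 120.002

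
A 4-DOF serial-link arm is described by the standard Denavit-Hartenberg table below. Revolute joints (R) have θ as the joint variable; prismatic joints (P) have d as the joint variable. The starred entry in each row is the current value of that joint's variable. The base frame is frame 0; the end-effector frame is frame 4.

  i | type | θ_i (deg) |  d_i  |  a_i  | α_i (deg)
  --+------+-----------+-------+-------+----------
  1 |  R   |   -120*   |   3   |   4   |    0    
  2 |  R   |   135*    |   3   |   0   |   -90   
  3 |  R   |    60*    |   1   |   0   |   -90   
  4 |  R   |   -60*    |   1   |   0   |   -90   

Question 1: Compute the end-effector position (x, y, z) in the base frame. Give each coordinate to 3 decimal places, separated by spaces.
-3.095 -2.722 5.500

after link 1: o_1 = (-2.0000, -3.4641, 3.0000)
after link 2: o_2 = (-2.0000, -3.4641, 6.0000)
after link 3: o_3 = (-2.2588, -2.4982, 6.0000)
after link 4: o_4 = (-3.0953, -2.7223, 5.5000)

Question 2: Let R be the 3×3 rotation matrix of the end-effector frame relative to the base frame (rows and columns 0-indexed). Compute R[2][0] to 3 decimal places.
End-effector x-axis (col 0 of R) = (0.0173,0.9012,-0.4330)
R[2][0] = -0.4330

-0.433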